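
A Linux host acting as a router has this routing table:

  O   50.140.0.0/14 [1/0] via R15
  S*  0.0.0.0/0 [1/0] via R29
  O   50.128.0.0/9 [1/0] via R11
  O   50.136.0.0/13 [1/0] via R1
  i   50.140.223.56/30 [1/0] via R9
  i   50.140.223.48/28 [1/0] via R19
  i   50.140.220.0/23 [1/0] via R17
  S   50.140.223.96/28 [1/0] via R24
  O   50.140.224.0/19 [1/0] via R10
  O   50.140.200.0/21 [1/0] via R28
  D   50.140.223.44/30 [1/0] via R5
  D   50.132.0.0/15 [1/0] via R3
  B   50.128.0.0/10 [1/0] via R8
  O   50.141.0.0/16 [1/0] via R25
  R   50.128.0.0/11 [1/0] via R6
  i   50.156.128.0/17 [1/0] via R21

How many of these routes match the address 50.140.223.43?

6

Prefixes containing 50.140.223.43:
  0.0.0.0/0 (default, matches everything)
  50.128.0.0/9 (50.128.0.0 - 50.255.255.255)
  50.128.0.0/10 (50.128.0.0 - 50.191.255.255)
  50.128.0.0/11 (50.128.0.0 - 50.159.255.255)
  50.136.0.0/13 (50.136.0.0 - 50.143.255.255)
  50.140.0.0/14 (50.140.0.0 - 50.143.255.255)
Total matching entries: 6.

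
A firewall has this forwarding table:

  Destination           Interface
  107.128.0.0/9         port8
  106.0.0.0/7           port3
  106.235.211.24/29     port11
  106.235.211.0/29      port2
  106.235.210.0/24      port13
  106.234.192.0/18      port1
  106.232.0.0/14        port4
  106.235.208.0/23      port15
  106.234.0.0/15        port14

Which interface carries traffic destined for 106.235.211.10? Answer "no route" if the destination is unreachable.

Routes whose prefix contains 106.235.211.10:
  106.0.0.0/7 (106.0.0.0 - 107.255.255.255) -> port3
  106.232.0.0/14 (106.232.0.0 - 106.235.255.255) -> port4
  106.234.0.0/15 (106.234.0.0 - 106.235.255.255) -> port14
More-specific entries that do NOT match:
  106.235.211.24/29 (106.235.211.24 - 106.235.211.31) does not contain 106.235.211.10
  106.235.211.0/29 (106.235.211.0 - 106.235.211.7) does not contain 106.235.211.10
  106.235.210.0/24 (106.235.210.0 - 106.235.210.255) does not contain 106.235.211.10
  106.235.208.0/23 (106.235.208.0 - 106.235.209.255) does not contain 106.235.211.10
  106.234.192.0/18 (106.234.192.0 - 106.234.255.255) does not contain 106.235.211.10
Longest matching prefix is /15 -> interface port14.

port14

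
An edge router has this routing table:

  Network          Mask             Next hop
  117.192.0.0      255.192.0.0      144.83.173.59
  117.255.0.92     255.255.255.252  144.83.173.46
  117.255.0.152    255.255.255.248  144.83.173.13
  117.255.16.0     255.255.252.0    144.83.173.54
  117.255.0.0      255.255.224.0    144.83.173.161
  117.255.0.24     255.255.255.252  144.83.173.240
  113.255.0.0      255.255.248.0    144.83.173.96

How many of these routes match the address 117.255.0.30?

2

Prefixes containing 117.255.0.30:
  117.192.0.0/10 (117.192.0.0 - 117.255.255.255)
  117.255.0.0/19 (117.255.0.0 - 117.255.31.255)
Total matching entries: 2.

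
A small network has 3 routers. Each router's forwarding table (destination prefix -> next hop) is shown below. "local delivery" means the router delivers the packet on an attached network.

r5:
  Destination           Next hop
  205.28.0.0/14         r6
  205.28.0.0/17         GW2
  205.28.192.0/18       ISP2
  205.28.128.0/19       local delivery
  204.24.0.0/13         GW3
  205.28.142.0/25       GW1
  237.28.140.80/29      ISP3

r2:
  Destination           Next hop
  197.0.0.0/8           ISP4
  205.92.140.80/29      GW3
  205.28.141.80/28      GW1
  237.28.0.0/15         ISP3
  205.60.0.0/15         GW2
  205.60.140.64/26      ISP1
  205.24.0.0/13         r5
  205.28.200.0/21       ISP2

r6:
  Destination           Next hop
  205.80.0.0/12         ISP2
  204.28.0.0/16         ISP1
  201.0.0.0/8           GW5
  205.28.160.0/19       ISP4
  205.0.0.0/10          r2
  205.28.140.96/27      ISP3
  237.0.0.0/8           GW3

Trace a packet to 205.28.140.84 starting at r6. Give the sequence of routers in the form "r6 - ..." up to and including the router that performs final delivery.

r6 - r2 - r5

At r6: longest match for 205.28.140.84 is 205.0.0.0/10 -> r2
At r2: longest match for 205.28.140.84 is 205.24.0.0/13 -> r5
At r5: longest match for 205.28.140.84 is 205.28.128.0/19 -> local delivery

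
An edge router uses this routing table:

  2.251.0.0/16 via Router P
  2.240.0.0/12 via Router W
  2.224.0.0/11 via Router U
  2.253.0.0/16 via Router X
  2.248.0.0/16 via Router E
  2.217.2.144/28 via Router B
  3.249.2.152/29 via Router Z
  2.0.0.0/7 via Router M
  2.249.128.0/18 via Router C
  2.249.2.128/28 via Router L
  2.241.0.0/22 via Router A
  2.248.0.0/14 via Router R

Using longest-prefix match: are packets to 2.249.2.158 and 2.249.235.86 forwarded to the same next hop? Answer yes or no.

yes

2.249.2.158: longest match 2.248.0.0/14 -> Router R
2.249.235.86: longest match 2.248.0.0/14 -> Router R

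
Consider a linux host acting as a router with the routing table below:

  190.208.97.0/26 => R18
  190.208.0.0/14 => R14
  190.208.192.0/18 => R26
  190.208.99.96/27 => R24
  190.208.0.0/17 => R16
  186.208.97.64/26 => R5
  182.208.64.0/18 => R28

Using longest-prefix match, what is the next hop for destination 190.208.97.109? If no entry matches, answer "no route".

R16

Routes whose prefix contains 190.208.97.109:
  190.208.0.0/14 (190.208.0.0 - 190.211.255.255) -> R14
  190.208.0.0/17 (190.208.0.0 - 190.208.127.255) -> R16
More-specific entries that do NOT match:
  190.208.99.96/27 (190.208.99.96 - 190.208.99.127) does not contain 190.208.97.109
  190.208.97.0/26 (190.208.97.0 - 190.208.97.63) does not contain 190.208.97.109
  186.208.97.64/26 (186.208.97.64 - 186.208.97.127) does not contain 190.208.97.109
  190.208.192.0/18 (190.208.192.0 - 190.208.255.255) does not contain 190.208.97.109
  182.208.64.0/18 (182.208.64.0 - 182.208.127.255) does not contain 190.208.97.109
Longest matching prefix is /17 -> next hop R16.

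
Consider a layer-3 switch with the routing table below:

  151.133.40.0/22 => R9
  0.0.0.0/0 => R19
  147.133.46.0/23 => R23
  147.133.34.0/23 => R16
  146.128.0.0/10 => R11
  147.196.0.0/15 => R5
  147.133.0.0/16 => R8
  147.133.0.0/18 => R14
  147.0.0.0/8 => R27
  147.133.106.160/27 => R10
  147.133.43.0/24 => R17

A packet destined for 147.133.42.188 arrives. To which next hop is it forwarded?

R14

Routes whose prefix contains 147.133.42.188:
  0.0.0.0/0 (default, matches everything) -> R19
  147.0.0.0/8 (147.0.0.0 - 147.255.255.255) -> R27
  147.133.0.0/16 (147.133.0.0 - 147.133.255.255) -> R8
  147.133.0.0/18 (147.133.0.0 - 147.133.63.255) -> R14
More-specific entries that do NOT match:
  147.133.106.160/27 (147.133.106.160 - 147.133.106.191) does not contain 147.133.42.188
  147.133.43.0/24 (147.133.43.0 - 147.133.43.255) does not contain 147.133.42.188
  147.133.46.0/23 (147.133.46.0 - 147.133.47.255) does not contain 147.133.42.188
  147.133.34.0/23 (147.133.34.0 - 147.133.35.255) does not contain 147.133.42.188
  151.133.40.0/22 (151.133.40.0 - 151.133.43.255) does not contain 147.133.42.188
Longest matching prefix is /18 -> next hop R14.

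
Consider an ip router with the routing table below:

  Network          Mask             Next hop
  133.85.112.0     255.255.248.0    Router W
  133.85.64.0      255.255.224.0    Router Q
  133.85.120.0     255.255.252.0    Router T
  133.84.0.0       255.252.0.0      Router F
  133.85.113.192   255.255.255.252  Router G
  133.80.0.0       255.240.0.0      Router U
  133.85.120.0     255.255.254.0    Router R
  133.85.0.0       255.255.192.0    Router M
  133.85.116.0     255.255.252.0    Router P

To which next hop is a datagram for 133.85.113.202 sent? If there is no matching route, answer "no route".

Routes whose prefix contains 133.85.113.202:
  133.80.0.0/12 (133.80.0.0 - 133.95.255.255) -> Router U
  133.84.0.0/14 (133.84.0.0 - 133.87.255.255) -> Router F
  133.85.112.0/21 (133.85.112.0 - 133.85.119.255) -> Router W
More-specific entries that do NOT match:
  133.85.113.192/30 (133.85.113.192 - 133.85.113.195) does not contain 133.85.113.202
  133.85.120.0/23 (133.85.120.0 - 133.85.121.255) does not contain 133.85.113.202
  133.85.120.0/22 (133.85.120.0 - 133.85.123.255) does not contain 133.85.113.202
  133.85.116.0/22 (133.85.116.0 - 133.85.119.255) does not contain 133.85.113.202
Longest matching prefix is /21 -> next hop Router W.

Router W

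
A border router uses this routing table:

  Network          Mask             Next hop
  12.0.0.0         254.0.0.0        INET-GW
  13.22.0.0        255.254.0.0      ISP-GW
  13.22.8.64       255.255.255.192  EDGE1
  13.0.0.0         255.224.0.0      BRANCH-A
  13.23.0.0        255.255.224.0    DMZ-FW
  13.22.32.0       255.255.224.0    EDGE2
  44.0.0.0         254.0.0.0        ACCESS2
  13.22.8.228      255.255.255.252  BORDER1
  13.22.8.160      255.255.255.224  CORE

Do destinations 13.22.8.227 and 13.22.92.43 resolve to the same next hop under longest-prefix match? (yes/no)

13.22.8.227: longest match 13.22.0.0/15 -> ISP-GW
13.22.92.43: longest match 13.22.0.0/15 -> ISP-GW

yes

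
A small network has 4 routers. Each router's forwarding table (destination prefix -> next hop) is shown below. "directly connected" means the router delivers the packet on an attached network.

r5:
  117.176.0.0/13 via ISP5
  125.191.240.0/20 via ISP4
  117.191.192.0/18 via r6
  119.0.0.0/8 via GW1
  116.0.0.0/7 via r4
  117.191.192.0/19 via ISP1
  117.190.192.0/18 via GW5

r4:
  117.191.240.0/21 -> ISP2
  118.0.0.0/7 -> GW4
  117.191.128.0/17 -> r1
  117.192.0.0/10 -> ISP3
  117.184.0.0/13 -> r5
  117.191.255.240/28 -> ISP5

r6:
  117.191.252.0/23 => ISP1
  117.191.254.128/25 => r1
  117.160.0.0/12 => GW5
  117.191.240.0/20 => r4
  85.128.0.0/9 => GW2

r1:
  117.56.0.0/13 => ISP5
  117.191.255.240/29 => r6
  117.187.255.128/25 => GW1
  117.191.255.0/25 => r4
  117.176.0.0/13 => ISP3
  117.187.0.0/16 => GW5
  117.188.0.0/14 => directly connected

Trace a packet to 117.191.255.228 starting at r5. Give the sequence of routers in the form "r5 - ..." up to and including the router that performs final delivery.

r5 - r6 - r4 - r1

At r5: longest match for 117.191.255.228 is 117.191.192.0/18 -> r6
At r6: longest match for 117.191.255.228 is 117.191.240.0/20 -> r4
At r4: longest match for 117.191.255.228 is 117.191.128.0/17 -> r1
At r1: longest match for 117.191.255.228 is 117.188.0.0/14 -> directly connected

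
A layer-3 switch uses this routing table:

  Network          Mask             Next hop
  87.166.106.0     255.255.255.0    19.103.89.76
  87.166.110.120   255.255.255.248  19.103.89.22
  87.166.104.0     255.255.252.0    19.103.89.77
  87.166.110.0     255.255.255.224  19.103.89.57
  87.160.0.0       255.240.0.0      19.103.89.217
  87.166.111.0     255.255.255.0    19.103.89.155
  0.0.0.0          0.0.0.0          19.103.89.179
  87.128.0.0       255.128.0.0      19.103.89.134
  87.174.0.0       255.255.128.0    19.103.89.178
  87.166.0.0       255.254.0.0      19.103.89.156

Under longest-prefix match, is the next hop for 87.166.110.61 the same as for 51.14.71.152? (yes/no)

no

87.166.110.61: longest match 87.166.0.0/15 -> 19.103.89.156
51.14.71.152: longest match 0.0.0.0/0 -> 19.103.89.179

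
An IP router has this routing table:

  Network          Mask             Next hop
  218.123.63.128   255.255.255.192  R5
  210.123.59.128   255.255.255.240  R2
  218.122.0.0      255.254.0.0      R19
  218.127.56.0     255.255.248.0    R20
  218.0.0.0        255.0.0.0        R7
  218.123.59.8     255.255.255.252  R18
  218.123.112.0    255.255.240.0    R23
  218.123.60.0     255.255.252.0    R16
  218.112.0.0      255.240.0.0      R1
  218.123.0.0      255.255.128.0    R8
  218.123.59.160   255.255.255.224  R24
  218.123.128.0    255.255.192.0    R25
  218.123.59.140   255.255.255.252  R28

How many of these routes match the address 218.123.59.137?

Prefixes containing 218.123.59.137:
  218.0.0.0/8 (218.0.0.0 - 218.255.255.255)
  218.112.0.0/12 (218.112.0.0 - 218.127.255.255)
  218.122.0.0/15 (218.122.0.0 - 218.123.255.255)
  218.123.0.0/17 (218.123.0.0 - 218.123.127.255)
Total matching entries: 4.

4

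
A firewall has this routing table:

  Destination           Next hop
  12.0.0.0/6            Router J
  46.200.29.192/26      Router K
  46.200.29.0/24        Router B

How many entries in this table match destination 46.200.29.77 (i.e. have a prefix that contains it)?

Prefixes containing 46.200.29.77:
  46.200.29.0/24 (46.200.29.0 - 46.200.29.255)
Total matching entries: 1.

1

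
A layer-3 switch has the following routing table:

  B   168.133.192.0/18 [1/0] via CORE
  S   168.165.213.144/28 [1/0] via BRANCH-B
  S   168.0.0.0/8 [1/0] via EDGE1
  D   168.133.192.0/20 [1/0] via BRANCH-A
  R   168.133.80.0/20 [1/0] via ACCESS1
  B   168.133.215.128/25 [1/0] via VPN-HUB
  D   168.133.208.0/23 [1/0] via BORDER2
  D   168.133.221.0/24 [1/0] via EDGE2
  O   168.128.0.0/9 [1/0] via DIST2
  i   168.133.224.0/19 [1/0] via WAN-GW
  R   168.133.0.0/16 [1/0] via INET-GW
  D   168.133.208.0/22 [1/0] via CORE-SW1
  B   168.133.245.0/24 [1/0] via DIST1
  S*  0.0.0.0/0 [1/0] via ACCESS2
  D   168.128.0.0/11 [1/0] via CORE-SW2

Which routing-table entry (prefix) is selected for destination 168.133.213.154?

168.133.192.0/18

Entries matching 168.133.213.154:
  0.0.0.0/0 (default, matches everything)
  168.0.0.0/8 (168.0.0.0 - 168.255.255.255)
  168.128.0.0/9 (168.128.0.0 - 168.255.255.255)
  168.128.0.0/11 (168.128.0.0 - 168.159.255.255)
  168.133.0.0/16 (168.133.0.0 - 168.133.255.255)
  168.133.192.0/18 (168.133.192.0 - 168.133.255.255)
Most specific is 168.133.192.0/18.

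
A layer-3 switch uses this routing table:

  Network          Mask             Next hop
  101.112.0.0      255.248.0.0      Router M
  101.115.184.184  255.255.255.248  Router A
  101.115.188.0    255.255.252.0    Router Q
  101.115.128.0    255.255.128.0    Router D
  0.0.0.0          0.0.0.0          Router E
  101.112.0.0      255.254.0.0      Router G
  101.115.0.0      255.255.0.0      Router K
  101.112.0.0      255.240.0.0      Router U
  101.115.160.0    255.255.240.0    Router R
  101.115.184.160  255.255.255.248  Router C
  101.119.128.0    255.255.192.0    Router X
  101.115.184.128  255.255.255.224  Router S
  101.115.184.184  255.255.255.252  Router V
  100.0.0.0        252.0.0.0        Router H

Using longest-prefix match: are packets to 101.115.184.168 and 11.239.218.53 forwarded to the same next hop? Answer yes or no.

no

101.115.184.168: longest match 101.115.128.0/17 -> Router D
11.239.218.53: longest match 0.0.0.0/0 -> Router E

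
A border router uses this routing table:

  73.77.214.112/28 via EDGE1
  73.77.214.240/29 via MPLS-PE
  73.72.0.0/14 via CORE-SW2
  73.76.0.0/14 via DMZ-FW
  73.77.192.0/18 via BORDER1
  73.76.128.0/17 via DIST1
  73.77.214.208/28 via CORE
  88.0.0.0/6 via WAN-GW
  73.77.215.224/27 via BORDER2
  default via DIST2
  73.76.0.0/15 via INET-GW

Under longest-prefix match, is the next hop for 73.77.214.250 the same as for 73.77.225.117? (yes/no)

yes

73.77.214.250: longest match 73.77.192.0/18 -> BORDER1
73.77.225.117: longest match 73.77.192.0/18 -> BORDER1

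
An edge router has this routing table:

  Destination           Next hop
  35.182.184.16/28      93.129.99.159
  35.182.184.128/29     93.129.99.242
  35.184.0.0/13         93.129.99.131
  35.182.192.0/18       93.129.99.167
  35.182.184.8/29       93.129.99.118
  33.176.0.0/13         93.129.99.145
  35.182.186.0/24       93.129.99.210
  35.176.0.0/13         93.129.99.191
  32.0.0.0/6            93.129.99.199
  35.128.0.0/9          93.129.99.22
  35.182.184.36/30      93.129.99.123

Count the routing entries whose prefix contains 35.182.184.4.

Prefixes containing 35.182.184.4:
  32.0.0.0/6 (32.0.0.0 - 35.255.255.255)
  35.128.0.0/9 (35.128.0.0 - 35.255.255.255)
  35.176.0.0/13 (35.176.0.0 - 35.183.255.255)
Total matching entries: 3.

3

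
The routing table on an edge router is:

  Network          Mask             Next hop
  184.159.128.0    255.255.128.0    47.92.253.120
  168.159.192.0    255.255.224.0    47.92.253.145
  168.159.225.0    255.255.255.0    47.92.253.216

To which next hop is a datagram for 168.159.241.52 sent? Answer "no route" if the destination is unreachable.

No entry's prefix contains 168.159.241.52; there is no default route.

no route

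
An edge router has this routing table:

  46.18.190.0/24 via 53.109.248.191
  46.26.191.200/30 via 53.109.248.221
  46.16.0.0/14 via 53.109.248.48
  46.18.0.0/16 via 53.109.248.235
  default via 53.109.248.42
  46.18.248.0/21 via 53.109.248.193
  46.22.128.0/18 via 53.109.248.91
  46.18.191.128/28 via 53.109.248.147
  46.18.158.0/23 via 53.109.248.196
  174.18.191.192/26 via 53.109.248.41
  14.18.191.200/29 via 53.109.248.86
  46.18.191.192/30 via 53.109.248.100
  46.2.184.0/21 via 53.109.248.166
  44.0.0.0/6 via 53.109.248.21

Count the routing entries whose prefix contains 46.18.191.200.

Prefixes containing 46.18.191.200:
  0.0.0.0/0 (default, matches everything)
  44.0.0.0/6 (44.0.0.0 - 47.255.255.255)
  46.16.0.0/14 (46.16.0.0 - 46.19.255.255)
  46.18.0.0/16 (46.18.0.0 - 46.18.255.255)
Total matching entries: 4.

4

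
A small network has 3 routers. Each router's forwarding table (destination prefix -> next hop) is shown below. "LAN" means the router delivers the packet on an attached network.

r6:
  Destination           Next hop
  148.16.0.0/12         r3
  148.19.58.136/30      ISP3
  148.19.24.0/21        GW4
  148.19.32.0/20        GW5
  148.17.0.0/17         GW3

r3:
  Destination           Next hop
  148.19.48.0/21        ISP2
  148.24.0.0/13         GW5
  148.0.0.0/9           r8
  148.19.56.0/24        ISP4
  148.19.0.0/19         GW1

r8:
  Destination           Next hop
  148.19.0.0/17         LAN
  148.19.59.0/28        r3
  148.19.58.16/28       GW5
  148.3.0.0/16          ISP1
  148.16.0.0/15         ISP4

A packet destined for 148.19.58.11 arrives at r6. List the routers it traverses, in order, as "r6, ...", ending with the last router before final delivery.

r6, r3, r8

At r6: longest match for 148.19.58.11 is 148.16.0.0/12 -> r3
At r3: longest match for 148.19.58.11 is 148.0.0.0/9 -> r8
At r8: longest match for 148.19.58.11 is 148.19.0.0/17 -> LAN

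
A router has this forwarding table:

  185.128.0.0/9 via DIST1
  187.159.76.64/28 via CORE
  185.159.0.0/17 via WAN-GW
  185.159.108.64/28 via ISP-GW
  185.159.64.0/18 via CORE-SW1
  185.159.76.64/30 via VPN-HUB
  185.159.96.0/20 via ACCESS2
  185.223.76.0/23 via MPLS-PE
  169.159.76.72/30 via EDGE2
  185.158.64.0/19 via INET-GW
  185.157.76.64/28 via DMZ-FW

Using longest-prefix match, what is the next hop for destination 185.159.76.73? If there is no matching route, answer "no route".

CORE-SW1

Routes whose prefix contains 185.159.76.73:
  185.128.0.0/9 (185.128.0.0 - 185.255.255.255) -> DIST1
  185.159.0.0/17 (185.159.0.0 - 185.159.127.255) -> WAN-GW
  185.159.64.0/18 (185.159.64.0 - 185.159.127.255) -> CORE-SW1
More-specific entries that do NOT match:
  185.159.76.64/30 (185.159.76.64 - 185.159.76.67) does not contain 185.159.76.73
  169.159.76.72/30 (169.159.76.72 - 169.159.76.75) does not contain 185.159.76.73
  187.159.76.64/28 (187.159.76.64 - 187.159.76.79) does not contain 185.159.76.73
  185.159.108.64/28 (185.159.108.64 - 185.159.108.79) does not contain 185.159.76.73
  185.157.76.64/28 (185.157.76.64 - 185.157.76.79) does not contain 185.159.76.73
  185.223.76.0/23 (185.223.76.0 - 185.223.77.255) does not contain 185.159.76.73
  185.159.96.0/20 (185.159.96.0 - 185.159.111.255) does not contain 185.159.76.73
  185.158.64.0/19 (185.158.64.0 - 185.158.95.255) does not contain 185.159.76.73
Longest matching prefix is /18 -> next hop CORE-SW1.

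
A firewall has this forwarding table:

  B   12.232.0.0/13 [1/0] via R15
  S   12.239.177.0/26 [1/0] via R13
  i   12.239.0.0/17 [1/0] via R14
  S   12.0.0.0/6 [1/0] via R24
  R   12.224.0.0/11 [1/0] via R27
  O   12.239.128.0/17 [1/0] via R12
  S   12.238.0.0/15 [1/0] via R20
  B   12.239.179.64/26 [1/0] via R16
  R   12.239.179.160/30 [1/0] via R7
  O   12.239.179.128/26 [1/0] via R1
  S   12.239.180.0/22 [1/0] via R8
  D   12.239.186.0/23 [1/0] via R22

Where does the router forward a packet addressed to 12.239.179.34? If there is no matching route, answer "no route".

R12

Routes whose prefix contains 12.239.179.34:
  12.0.0.0/6 (12.0.0.0 - 15.255.255.255) -> R24
  12.224.0.0/11 (12.224.0.0 - 12.255.255.255) -> R27
  12.232.0.0/13 (12.232.0.0 - 12.239.255.255) -> R15
  12.238.0.0/15 (12.238.0.0 - 12.239.255.255) -> R20
  12.239.128.0/17 (12.239.128.0 - 12.239.255.255) -> R12
More-specific entries that do NOT match:
  12.239.179.160/30 (12.239.179.160 - 12.239.179.163) does not contain 12.239.179.34
  12.239.177.0/26 (12.239.177.0 - 12.239.177.63) does not contain 12.239.179.34
  12.239.179.64/26 (12.239.179.64 - 12.239.179.127) does not contain 12.239.179.34
  12.239.179.128/26 (12.239.179.128 - 12.239.179.191) does not contain 12.239.179.34
  12.239.186.0/23 (12.239.186.0 - 12.239.187.255) does not contain 12.239.179.34
  12.239.180.0/22 (12.239.180.0 - 12.239.183.255) does not contain 12.239.179.34
Longest matching prefix is /17 -> next hop R12.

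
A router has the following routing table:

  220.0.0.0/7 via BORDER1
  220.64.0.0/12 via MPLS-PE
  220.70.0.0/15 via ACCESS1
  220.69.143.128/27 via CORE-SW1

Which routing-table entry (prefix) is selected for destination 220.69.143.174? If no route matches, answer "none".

220.64.0.0/12

Entries matching 220.69.143.174:
  220.0.0.0/7 (220.0.0.0 - 221.255.255.255)
  220.64.0.0/12 (220.64.0.0 - 220.79.255.255)
Most specific is 220.64.0.0/12.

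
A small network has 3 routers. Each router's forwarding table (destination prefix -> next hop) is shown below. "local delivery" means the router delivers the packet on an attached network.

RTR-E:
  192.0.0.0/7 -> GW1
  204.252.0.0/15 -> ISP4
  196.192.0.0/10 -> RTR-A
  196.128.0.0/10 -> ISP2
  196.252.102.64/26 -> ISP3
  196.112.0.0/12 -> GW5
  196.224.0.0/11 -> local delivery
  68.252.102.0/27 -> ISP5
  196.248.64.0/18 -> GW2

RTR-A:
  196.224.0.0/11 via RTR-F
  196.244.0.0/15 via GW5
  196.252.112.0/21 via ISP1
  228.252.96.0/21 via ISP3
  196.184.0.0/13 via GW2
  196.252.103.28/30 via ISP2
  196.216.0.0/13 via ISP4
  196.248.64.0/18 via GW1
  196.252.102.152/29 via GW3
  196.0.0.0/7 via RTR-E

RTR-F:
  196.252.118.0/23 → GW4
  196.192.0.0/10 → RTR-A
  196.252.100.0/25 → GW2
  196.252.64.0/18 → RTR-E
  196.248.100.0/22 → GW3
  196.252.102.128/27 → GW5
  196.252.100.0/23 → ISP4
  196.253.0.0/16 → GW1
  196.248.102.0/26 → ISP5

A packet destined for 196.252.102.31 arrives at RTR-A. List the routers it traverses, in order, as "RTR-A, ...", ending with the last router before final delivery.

At RTR-A: longest match for 196.252.102.31 is 196.224.0.0/11 -> RTR-F
At RTR-F: longest match for 196.252.102.31 is 196.252.64.0/18 -> RTR-E
At RTR-E: longest match for 196.252.102.31 is 196.224.0.0/11 -> local delivery

RTR-A, RTR-F, RTR-E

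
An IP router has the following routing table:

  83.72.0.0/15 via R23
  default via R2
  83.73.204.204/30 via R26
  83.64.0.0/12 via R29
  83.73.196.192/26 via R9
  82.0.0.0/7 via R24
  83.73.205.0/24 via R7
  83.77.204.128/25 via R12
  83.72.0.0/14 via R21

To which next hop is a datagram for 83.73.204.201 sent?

Routes whose prefix contains 83.73.204.201:
  0.0.0.0/0 (default, matches everything) -> R2
  82.0.0.0/7 (82.0.0.0 - 83.255.255.255) -> R24
  83.64.0.0/12 (83.64.0.0 - 83.79.255.255) -> R29
  83.72.0.0/14 (83.72.0.0 - 83.75.255.255) -> R21
  83.72.0.0/15 (83.72.0.0 - 83.73.255.255) -> R23
More-specific entries that do NOT match:
  83.73.204.204/30 (83.73.204.204 - 83.73.204.207) does not contain 83.73.204.201
  83.73.196.192/26 (83.73.196.192 - 83.73.196.255) does not contain 83.73.204.201
  83.77.204.128/25 (83.77.204.128 - 83.77.204.255) does not contain 83.73.204.201
  83.73.205.0/24 (83.73.205.0 - 83.73.205.255) does not contain 83.73.204.201
Longest matching prefix is /15 -> next hop R23.

R23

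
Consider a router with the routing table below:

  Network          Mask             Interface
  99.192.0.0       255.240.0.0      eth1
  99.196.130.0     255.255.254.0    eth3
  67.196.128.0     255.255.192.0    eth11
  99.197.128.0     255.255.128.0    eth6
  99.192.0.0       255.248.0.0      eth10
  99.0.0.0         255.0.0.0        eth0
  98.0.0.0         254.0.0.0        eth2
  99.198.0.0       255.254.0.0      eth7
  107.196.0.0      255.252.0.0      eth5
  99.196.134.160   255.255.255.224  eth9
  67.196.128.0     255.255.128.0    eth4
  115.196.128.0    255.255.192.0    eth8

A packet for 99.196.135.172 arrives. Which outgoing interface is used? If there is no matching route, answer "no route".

Routes whose prefix contains 99.196.135.172:
  98.0.0.0/7 (98.0.0.0 - 99.255.255.255) -> eth2
  99.0.0.0/8 (99.0.0.0 - 99.255.255.255) -> eth0
  99.192.0.0/12 (99.192.0.0 - 99.207.255.255) -> eth1
  99.192.0.0/13 (99.192.0.0 - 99.199.255.255) -> eth10
More-specific entries that do NOT match:
  99.196.134.160/27 (99.196.134.160 - 99.196.134.191) does not contain 99.196.135.172
  99.196.130.0/23 (99.196.130.0 - 99.196.131.255) does not contain 99.196.135.172
  67.196.128.0/18 (67.196.128.0 - 67.196.191.255) does not contain 99.196.135.172
  115.196.128.0/18 (115.196.128.0 - 115.196.191.255) does not contain 99.196.135.172
  99.197.128.0/17 (99.197.128.0 - 99.197.255.255) does not contain 99.196.135.172
  67.196.128.0/17 (67.196.128.0 - 67.196.255.255) does not contain 99.196.135.172
  99.198.0.0/15 (99.198.0.0 - 99.199.255.255) does not contain 99.196.135.172
  107.196.0.0/14 (107.196.0.0 - 107.199.255.255) does not contain 99.196.135.172
Longest matching prefix is /13 -> interface eth10.

eth10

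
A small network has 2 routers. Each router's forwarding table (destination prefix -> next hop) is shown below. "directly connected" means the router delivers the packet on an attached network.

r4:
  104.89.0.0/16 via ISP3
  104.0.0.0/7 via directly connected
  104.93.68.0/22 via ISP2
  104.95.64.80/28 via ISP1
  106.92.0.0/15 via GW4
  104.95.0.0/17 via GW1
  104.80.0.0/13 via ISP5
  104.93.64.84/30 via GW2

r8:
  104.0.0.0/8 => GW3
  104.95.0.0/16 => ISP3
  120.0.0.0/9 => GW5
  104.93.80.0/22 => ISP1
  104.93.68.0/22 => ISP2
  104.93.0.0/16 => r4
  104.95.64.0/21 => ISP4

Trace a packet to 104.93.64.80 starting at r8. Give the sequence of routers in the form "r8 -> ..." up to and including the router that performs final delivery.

r8 -> r4

At r8: longest match for 104.93.64.80 is 104.93.0.0/16 -> r4
At r4: longest match for 104.93.64.80 is 104.0.0.0/7 -> directly connected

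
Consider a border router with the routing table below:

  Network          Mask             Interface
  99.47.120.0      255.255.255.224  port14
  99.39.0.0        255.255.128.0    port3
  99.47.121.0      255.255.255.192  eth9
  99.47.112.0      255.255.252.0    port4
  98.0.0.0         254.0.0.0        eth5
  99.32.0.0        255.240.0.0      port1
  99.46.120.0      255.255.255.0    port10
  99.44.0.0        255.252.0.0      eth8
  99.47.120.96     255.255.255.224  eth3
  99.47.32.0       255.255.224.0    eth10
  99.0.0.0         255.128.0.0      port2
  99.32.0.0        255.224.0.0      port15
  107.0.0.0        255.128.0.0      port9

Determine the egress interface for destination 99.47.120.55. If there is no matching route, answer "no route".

eth8

Routes whose prefix contains 99.47.120.55:
  98.0.0.0/7 (98.0.0.0 - 99.255.255.255) -> eth5
  99.0.0.0/9 (99.0.0.0 - 99.127.255.255) -> port2
  99.32.0.0/11 (99.32.0.0 - 99.63.255.255) -> port15
  99.32.0.0/12 (99.32.0.0 - 99.47.255.255) -> port1
  99.44.0.0/14 (99.44.0.0 - 99.47.255.255) -> eth8
More-specific entries that do NOT match:
  99.47.120.0/27 (99.47.120.0 - 99.47.120.31) does not contain 99.47.120.55
  99.47.120.96/27 (99.47.120.96 - 99.47.120.127) does not contain 99.47.120.55
  99.47.121.0/26 (99.47.121.0 - 99.47.121.63) does not contain 99.47.120.55
  99.46.120.0/24 (99.46.120.0 - 99.46.120.255) does not contain 99.47.120.55
  99.47.112.0/22 (99.47.112.0 - 99.47.115.255) does not contain 99.47.120.55
  99.47.32.0/19 (99.47.32.0 - 99.47.63.255) does not contain 99.47.120.55
  99.39.0.0/17 (99.39.0.0 - 99.39.127.255) does not contain 99.47.120.55
Longest matching prefix is /14 -> interface eth8.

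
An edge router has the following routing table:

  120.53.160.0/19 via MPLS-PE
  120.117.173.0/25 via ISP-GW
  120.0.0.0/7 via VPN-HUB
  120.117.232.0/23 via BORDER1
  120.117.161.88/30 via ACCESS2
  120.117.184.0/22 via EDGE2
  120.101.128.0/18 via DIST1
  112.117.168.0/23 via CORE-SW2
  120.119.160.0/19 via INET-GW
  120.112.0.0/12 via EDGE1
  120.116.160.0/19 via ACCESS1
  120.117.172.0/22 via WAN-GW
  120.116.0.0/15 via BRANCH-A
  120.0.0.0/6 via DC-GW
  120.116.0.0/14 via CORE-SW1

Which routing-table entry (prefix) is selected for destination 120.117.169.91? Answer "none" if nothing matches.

120.116.0.0/15

Entries matching 120.117.169.91:
  120.0.0.0/6 (120.0.0.0 - 123.255.255.255)
  120.0.0.0/7 (120.0.0.0 - 121.255.255.255)
  120.112.0.0/12 (120.112.0.0 - 120.127.255.255)
  120.116.0.0/14 (120.116.0.0 - 120.119.255.255)
  120.116.0.0/15 (120.116.0.0 - 120.117.255.255)
Most specific is 120.116.0.0/15.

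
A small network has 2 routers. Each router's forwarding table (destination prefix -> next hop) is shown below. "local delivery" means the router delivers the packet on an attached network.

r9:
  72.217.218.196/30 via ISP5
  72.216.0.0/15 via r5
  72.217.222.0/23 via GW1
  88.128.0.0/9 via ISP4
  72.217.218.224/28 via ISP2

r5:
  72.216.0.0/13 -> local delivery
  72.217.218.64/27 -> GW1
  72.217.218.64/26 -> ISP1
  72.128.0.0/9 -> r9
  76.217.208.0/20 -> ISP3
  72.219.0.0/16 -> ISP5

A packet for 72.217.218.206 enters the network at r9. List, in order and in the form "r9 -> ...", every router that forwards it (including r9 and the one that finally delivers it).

At r9: longest match for 72.217.218.206 is 72.216.0.0/15 -> r5
At r5: longest match for 72.217.218.206 is 72.216.0.0/13 -> local delivery

r9 -> r5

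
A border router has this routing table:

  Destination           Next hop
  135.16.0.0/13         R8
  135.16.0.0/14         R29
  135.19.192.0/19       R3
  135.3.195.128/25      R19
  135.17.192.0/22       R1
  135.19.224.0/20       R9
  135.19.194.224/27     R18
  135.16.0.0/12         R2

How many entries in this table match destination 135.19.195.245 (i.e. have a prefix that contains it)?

Prefixes containing 135.19.195.245:
  135.16.0.0/12 (135.16.0.0 - 135.31.255.255)
  135.16.0.0/13 (135.16.0.0 - 135.23.255.255)
  135.16.0.0/14 (135.16.0.0 - 135.19.255.255)
  135.19.192.0/19 (135.19.192.0 - 135.19.223.255)
Total matching entries: 4.

4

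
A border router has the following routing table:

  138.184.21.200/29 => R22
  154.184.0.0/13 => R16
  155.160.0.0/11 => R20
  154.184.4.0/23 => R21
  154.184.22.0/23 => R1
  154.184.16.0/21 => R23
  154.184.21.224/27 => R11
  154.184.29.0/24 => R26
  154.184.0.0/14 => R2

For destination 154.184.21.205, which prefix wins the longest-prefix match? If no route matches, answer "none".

154.184.16.0/21

Entries matching 154.184.21.205:
  154.184.0.0/13 (154.184.0.0 - 154.191.255.255)
  154.184.0.0/14 (154.184.0.0 - 154.187.255.255)
  154.184.16.0/21 (154.184.16.0 - 154.184.23.255)
Most specific is 154.184.16.0/21.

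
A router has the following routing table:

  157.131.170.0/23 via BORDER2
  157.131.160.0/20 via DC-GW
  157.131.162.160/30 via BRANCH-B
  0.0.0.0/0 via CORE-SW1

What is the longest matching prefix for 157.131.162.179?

Entries matching 157.131.162.179:
  0.0.0.0/0 (default, matches everything)
  157.131.160.0/20 (157.131.160.0 - 157.131.175.255)
Most specific is 157.131.160.0/20.

157.131.160.0/20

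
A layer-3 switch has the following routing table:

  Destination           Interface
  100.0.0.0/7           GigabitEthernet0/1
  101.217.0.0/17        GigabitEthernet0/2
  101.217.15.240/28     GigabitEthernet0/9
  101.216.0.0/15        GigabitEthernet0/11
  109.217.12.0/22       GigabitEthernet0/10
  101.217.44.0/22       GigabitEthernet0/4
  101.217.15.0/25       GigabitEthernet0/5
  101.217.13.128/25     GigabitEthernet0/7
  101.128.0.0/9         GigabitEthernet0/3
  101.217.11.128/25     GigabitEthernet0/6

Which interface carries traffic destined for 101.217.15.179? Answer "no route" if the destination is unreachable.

GigabitEthernet0/2

Routes whose prefix contains 101.217.15.179:
  100.0.0.0/7 (100.0.0.0 - 101.255.255.255) -> GigabitEthernet0/1
  101.128.0.0/9 (101.128.0.0 - 101.255.255.255) -> GigabitEthernet0/3
  101.216.0.0/15 (101.216.0.0 - 101.217.255.255) -> GigabitEthernet0/11
  101.217.0.0/17 (101.217.0.0 - 101.217.127.255) -> GigabitEthernet0/2
More-specific entries that do NOT match:
  101.217.15.240/28 (101.217.15.240 - 101.217.15.255) does not contain 101.217.15.179
  101.217.15.0/25 (101.217.15.0 - 101.217.15.127) does not contain 101.217.15.179
  101.217.13.128/25 (101.217.13.128 - 101.217.13.255) does not contain 101.217.15.179
  101.217.11.128/25 (101.217.11.128 - 101.217.11.255) does not contain 101.217.15.179
  109.217.12.0/22 (109.217.12.0 - 109.217.15.255) does not contain 101.217.15.179
  101.217.44.0/22 (101.217.44.0 - 101.217.47.255) does not contain 101.217.15.179
Longest matching prefix is /17 -> interface GigabitEthernet0/2.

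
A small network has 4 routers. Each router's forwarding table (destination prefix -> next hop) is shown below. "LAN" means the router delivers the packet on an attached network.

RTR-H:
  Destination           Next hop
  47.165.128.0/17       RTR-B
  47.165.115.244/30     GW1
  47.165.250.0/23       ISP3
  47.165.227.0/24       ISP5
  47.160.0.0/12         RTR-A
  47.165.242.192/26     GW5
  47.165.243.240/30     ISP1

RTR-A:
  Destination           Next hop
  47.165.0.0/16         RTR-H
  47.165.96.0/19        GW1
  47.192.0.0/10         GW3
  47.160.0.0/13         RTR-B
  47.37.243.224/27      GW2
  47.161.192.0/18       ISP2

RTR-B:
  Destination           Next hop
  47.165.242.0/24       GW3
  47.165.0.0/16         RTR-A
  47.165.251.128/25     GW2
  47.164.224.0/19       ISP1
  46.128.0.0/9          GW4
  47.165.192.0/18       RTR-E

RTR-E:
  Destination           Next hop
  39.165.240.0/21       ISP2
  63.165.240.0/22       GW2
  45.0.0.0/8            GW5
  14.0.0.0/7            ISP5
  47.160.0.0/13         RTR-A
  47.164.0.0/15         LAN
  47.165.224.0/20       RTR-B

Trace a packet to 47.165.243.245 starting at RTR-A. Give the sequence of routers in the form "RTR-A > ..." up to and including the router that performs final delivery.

At RTR-A: longest match for 47.165.243.245 is 47.165.0.0/16 -> RTR-H
At RTR-H: longest match for 47.165.243.245 is 47.165.128.0/17 -> RTR-B
At RTR-B: longest match for 47.165.243.245 is 47.165.192.0/18 -> RTR-E
At RTR-E: longest match for 47.165.243.245 is 47.164.0.0/15 -> LAN

RTR-A > RTR-H > RTR-B > RTR-E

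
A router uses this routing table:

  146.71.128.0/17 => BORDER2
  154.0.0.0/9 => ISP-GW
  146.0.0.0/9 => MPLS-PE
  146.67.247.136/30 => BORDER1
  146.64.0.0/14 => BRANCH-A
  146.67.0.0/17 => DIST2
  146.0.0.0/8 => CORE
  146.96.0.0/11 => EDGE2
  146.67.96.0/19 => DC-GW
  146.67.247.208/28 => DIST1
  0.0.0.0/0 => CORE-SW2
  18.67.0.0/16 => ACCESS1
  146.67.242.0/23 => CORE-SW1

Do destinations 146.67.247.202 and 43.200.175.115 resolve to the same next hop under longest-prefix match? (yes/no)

146.67.247.202: longest match 146.64.0.0/14 -> BRANCH-A
43.200.175.115: longest match 0.0.0.0/0 -> CORE-SW2

no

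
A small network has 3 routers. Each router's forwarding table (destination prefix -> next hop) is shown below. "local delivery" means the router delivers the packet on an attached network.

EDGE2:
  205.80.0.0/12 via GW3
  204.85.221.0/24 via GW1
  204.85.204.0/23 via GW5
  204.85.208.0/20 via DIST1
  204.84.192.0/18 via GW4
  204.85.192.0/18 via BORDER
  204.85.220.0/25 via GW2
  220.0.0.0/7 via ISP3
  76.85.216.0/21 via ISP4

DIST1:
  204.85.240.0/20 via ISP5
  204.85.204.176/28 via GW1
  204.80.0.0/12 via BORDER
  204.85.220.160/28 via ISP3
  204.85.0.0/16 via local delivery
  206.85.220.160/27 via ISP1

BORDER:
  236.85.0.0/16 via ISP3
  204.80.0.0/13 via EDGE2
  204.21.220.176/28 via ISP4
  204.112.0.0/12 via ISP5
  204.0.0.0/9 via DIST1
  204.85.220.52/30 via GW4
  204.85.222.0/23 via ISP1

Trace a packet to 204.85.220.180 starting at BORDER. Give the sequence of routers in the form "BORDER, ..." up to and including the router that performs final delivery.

At BORDER: longest match for 204.85.220.180 is 204.80.0.0/13 -> EDGE2
At EDGE2: longest match for 204.85.220.180 is 204.85.208.0/20 -> DIST1
At DIST1: longest match for 204.85.220.180 is 204.85.0.0/16 -> local delivery

BORDER, EDGE2, DIST1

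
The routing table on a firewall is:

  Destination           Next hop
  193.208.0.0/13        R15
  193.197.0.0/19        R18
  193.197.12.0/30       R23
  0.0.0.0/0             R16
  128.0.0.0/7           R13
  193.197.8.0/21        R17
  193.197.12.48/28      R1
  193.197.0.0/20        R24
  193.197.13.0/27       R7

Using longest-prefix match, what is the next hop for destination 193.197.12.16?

Routes whose prefix contains 193.197.12.16:
  0.0.0.0/0 (default, matches everything) -> R16
  193.197.0.0/19 (193.197.0.0 - 193.197.31.255) -> R18
  193.197.0.0/20 (193.197.0.0 - 193.197.15.255) -> R24
  193.197.8.0/21 (193.197.8.0 - 193.197.15.255) -> R17
More-specific entries that do NOT match:
  193.197.12.0/30 (193.197.12.0 - 193.197.12.3) does not contain 193.197.12.16
  193.197.12.48/28 (193.197.12.48 - 193.197.12.63) does not contain 193.197.12.16
  193.197.13.0/27 (193.197.13.0 - 193.197.13.31) does not contain 193.197.12.16
Longest matching prefix is /21 -> next hop R17.

R17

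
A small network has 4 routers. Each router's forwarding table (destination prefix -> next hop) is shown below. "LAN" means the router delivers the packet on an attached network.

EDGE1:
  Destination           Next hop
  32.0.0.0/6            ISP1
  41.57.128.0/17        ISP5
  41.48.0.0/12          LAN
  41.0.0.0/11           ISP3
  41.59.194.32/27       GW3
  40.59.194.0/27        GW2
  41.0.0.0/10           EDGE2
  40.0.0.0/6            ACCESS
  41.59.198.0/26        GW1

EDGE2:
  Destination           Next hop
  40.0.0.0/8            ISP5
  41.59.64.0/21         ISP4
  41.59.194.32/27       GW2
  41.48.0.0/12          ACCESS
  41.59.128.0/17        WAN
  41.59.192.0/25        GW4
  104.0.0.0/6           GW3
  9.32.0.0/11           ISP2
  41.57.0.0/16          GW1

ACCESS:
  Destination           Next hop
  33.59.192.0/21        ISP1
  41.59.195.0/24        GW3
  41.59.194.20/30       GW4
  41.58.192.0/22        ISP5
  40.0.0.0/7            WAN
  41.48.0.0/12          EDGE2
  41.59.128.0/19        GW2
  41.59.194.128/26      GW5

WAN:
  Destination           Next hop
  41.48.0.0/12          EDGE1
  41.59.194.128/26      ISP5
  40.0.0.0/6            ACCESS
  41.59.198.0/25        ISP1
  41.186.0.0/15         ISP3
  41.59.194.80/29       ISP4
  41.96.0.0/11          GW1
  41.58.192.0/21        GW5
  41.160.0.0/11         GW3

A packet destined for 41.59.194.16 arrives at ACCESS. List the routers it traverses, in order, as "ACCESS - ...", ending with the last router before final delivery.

ACCESS - EDGE2 - WAN - EDGE1

At ACCESS: longest match for 41.59.194.16 is 41.48.0.0/12 -> EDGE2
At EDGE2: longest match for 41.59.194.16 is 41.59.128.0/17 -> WAN
At WAN: longest match for 41.59.194.16 is 41.48.0.0/12 -> EDGE1
At EDGE1: longest match for 41.59.194.16 is 41.48.0.0/12 -> LAN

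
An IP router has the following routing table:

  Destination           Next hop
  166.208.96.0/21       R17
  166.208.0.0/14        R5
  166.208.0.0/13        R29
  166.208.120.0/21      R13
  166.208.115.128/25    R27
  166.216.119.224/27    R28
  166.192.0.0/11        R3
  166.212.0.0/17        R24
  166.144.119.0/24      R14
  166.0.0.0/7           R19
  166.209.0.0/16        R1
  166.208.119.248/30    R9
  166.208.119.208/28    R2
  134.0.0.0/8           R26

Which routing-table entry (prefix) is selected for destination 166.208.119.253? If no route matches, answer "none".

Entries matching 166.208.119.253:
  166.0.0.0/7 (166.0.0.0 - 167.255.255.255)
  166.192.0.0/11 (166.192.0.0 - 166.223.255.255)
  166.208.0.0/13 (166.208.0.0 - 166.215.255.255)
  166.208.0.0/14 (166.208.0.0 - 166.211.255.255)
Most specific is 166.208.0.0/14.

166.208.0.0/14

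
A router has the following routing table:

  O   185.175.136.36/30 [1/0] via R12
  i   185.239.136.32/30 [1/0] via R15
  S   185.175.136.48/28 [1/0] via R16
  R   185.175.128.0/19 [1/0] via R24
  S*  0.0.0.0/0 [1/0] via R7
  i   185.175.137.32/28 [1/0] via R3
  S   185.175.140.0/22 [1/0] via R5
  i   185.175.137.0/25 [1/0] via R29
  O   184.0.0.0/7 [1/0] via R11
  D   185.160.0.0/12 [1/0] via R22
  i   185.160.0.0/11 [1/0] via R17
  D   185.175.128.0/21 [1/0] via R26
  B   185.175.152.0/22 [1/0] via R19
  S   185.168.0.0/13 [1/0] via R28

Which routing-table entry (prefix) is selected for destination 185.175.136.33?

Entries matching 185.175.136.33:
  0.0.0.0/0 (default, matches everything)
  184.0.0.0/7 (184.0.0.0 - 185.255.255.255)
  185.160.0.0/11 (185.160.0.0 - 185.191.255.255)
  185.160.0.0/12 (185.160.0.0 - 185.175.255.255)
  185.168.0.0/13 (185.168.0.0 - 185.175.255.255)
  185.175.128.0/19 (185.175.128.0 - 185.175.159.255)
Most specific is 185.175.128.0/19.

185.175.128.0/19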